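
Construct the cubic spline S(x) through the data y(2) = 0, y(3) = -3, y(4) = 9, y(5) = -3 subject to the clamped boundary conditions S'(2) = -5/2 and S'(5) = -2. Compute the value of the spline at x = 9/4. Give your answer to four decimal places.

-1.1828

Write m_i for S''(x_i). With h_i = 1, 1, 1 and divided differences Δ_i = -3, 12, -12, the continuity of S' gives the tridiagonal system
  1·m_0 + 4·m_1 + 1·m_2 = 6(Δ_1 - Δ_0) = 90
  1·m_1 + 4·m_2 + 1·m_3 = 6(Δ_2 - Δ_1) = -144
Clamped end conditions give two more equations: 2h_0·m_0 + h_0·m_1 = 6(Δ_0 - S'(2)) = -3 and h_2·m_2 + 2h_2·m_3 = 6(S'(5) - Δ_2) = 60.
Forward elimination and back-substitution give m_0 = -352/15, m_1 = 659/15, m_2 = -934/15, m_3 = 917/15.
On [2, 3], S(x) = 0 - 5/2·(x - 2) - 176/15·(x - 2)² + 337/30·(x - 2)³.
With (x - 2) = 1/4: S(9/4) = -757/640.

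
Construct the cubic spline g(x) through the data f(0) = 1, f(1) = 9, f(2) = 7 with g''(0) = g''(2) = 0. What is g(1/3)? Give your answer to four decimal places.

4.4074

Write σ_i for g''(x_i). With h_i = 1, 1 and divided differences Δ_i = 8, -2, the continuity of g' gives the tridiagonal system
  1·σ_0 + 4·σ_1 + 1·σ_2 = 6(Δ_1 - Δ_0) = -60
Natural end conditions: σ_0 = σ_2 = 0.
Forward elimination and back-substitution give σ_0 = 0, σ_1 = -15, σ_2 = 0.
On [0, 1], g(x) = 1 + 21/2·x + 0·x² - 5/2·x³.
With x = 1/3: g(1/3) = 119/27.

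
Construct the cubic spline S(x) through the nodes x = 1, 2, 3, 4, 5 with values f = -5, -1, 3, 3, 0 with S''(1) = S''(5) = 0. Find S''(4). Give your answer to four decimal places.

-3.1071

Write M_i for S''(x_i). With h_i = 1, 1, 1, 1 and divided differences Δ_i = 4, 4, 0, -3, the continuity of S' gives the tridiagonal system
  1·M_0 + 4·M_1 + 1·M_2 = 6(Δ_1 - Δ_0) = 0
  1·M_1 + 4·M_2 + 1·M_3 = 6(Δ_2 - Δ_1) = -24
  1·M_2 + 4·M_3 + 1·M_4 = 6(Δ_3 - Δ_2) = -18
Natural end conditions: M_0 = M_4 = 0.
Forward elimination and back-substitution give M_0 = 0, M_1 = 39/28, M_2 = -39/7, M_3 = -87/28, M_4 = 0.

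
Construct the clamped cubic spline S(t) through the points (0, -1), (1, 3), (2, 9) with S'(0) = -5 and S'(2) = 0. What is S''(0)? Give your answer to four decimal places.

26.5000

Put m_i = S'' at the i-th knot. Here h = (1, 1) and Δ = (4, 6), so the interior equations h_(i-1)·m_(i-1) + 2(h_(i-1)+h_i)·m_i + h_i·m_(i+1) = 6(Δ_i − Δ_(i-1)) read
  1·m_0 + 4·m_1 + 1·m_2 = 6(Δ_1 - Δ_0) = 12
Clamped end conditions give two more equations: 2h_0·m_0 + h_0·m_1 = 6(Δ_0 - S'(0)) = 54 and h_1·m_1 + 2h_1·m_2 = 6(S'(2) - Δ_1) = -36.
Hence m_0 = 53/2, m_1 = 1, m_2 = -37/2.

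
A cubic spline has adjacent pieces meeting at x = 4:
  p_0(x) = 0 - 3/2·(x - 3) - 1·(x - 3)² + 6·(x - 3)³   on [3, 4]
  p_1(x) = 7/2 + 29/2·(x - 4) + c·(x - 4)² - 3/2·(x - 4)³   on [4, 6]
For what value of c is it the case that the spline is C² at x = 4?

p_0''(x) = -2 + 36·(x - 3), so p_0''(4) = 34. On the right, p_1''(4) = 2c, so c = 17.

17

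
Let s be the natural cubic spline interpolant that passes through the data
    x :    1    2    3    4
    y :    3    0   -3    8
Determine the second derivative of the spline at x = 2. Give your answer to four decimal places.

-5.6000

With M_i denoting the second derivative at x_i, h_i = 1, 1, 1, and Δ_i = (y_(i+1) − y_i)/h_i = -3, -3, 11:
  1·M_0 + 4·M_1 + 1·M_2 = 6(Δ_1 - Δ_0) = 0
  1·M_1 + 4·M_2 + 1·M_3 = 6(Δ_2 - Δ_1) = 84
Natural end conditions: M_0 = M_3 = 0.
Solving: M_0 = 0, M_1 = -28/5, M_2 = 112/5, M_3 = 0.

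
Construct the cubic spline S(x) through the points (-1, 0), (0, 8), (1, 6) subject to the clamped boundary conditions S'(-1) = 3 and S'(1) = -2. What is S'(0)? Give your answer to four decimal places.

Let m_i = S''(x_i). Step sizes h_i = 1, 1; slopes of the chords Δ_i = (y_(i+1) - y_i)/h_i = 8, -2.
  1·m_0 + 4·m_1 + 1·m_2 = 6(Δ_1 - Δ_0) = -60
Clamped end conditions give two more equations: 2h_0·m_0 + h_0·m_1 = 6(Δ_0 - S'(-1)) = 30 and h_1·m_1 + 2h_1·m_2 = 6(S'(1) - Δ_1) = 0.
Hence m_0 = 55/2, m_1 = -25, m_2 = 25/2.
On [0, 1], S'(x) = b_1 + 2c_1·x + 3d_1·x² with b_1 = Δ_1 - h_1(2m_1 + m_2)/6 = 17/4, c_1 = m_1/2 = -25/2, d_1 = (m_2 - m_1)/(6h_1) = 25/4. So S'(0) = 17/4.

4.2500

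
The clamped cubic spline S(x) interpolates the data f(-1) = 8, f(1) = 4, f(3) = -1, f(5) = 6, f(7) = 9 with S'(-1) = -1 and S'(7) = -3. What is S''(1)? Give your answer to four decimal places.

Put M_i = S'' at the i-th knot. Here h = (2, 2, 2, 2) and Δ = (-2, -5/2, 7/2, 3/2), so the interior equations h_(i-1)·M_(i-1) + 2(h_(i-1)+h_i)·M_i + h_i·M_(i+1) = 6(Δ_i − Δ_(i-1)) read
  2·M_0 + 8·M_1 + 2·M_2 = 6(Δ_1 - Δ_0) = -3
  2·M_1 + 8·M_2 + 2·M_3 = 6(Δ_2 - Δ_1) = 36
  2·M_2 + 8·M_3 + 2·M_4 = 6(Δ_3 - Δ_2) = -12
Clamped end conditions give two more equations: 2h_0·M_0 + h_0·M_1 = 6(Δ_0 - S'(-1)) = -6 and h_3·M_3 + 2h_3·M_4 = 6(S'(7) - Δ_3) = -27.
Solving: M_0 = -85/112, M_1 = -83/56, M_2 = 83/16, M_3 = -71/56, M_4 = -685/112.

-1.4821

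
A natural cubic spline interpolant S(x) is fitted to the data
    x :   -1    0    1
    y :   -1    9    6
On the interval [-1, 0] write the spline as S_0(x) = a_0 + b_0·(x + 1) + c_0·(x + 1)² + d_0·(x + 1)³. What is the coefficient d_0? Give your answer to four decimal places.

Write σ_i for S''(x_i). With h_i = 1, 1 and divided differences Δ_i = 10, -3, the continuity of S' gives the tridiagonal system
  1·σ_0 + 4·σ_1 + 1·σ_2 = 6(Δ_1 - Δ_0) = -78
Natural end conditions: σ_0 = σ_2 = 0.
Forward elimination and back-substitution give σ_0 = 0, σ_1 = -39/2, σ_2 = 0.
On [-1, 0], with S_0(x) = a_0 + b_0·(x + 1) + c_0·(x + 1)² + d_0·(x + 1)³: c_0 = σ_0/2 = 0, d_0 = (σ_1 - σ_0)/(6h_0) = -13/4, b_0 = Δ_0 - h_0(2σ_0 + σ_1)/6 = 53/4.

-3.2500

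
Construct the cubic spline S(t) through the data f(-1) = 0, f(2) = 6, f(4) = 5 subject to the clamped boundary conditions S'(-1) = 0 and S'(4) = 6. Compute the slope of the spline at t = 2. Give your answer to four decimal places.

-1.0500

Put M_i = S'' at the i-th knot. Here h = (3, 2) and Δ = (2, -1/2), so the interior equations h_(i-1)·M_(i-1) + 2(h_(i-1)+h_i)·M_i + h_i·M_(i+1) = 6(Δ_i − Δ_(i-1)) read
  3·M_0 + 10·M_1 + 2·M_2 = 6(Δ_1 - Δ_0) = -15
Clamped end conditions give two more equations: 2h_0·M_0 + h_0·M_1 = 6(Δ_0 - S'(-1)) = 12 and h_1·M_1 + 2h_1·M_2 = 6(S'(4) - Δ_1) = 39.
Hence M_0 = 47/10, M_1 = -27/5, M_2 = 249/20.
On [2, 4], S'(t) = b_1 + 2c_1·(t - 2) + 3d_1·(t - 2)² with b_1 = Δ_1 - h_1(2M_1 + M_2)/6 = -21/20, c_1 = M_1/2 = -27/10, d_1 = (M_2 - M_1)/(6h_1) = 119/80. So S'(2) = -21/20.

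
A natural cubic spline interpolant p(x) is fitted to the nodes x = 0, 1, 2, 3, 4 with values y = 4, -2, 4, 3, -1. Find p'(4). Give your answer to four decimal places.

Let M_i = p''(x_i). Step sizes h_i = 1, 1, 1, 1; slopes of the chords Δ_i = (y_(i+1) - y_i)/h_i = -6, 6, -1, -4.
  1·M_0 + 4·M_1 + 1·M_2 = 6(Δ_1 - Δ_0) = 72
  1·M_1 + 4·M_2 + 1·M_3 = 6(Δ_2 - Δ_1) = -42
  1·M_2 + 4·M_3 + 1·M_4 = 6(Δ_3 - Δ_2) = -18
Natural end conditions: M_0 = M_4 = 0.
Solving: M_0 = 0, M_1 = 615/28, M_2 = -111/7, M_3 = -15/28, M_4 = 0.
On [3, 4], p'(x) = b_3 + 2c_3·(x - 3) + 3d_3·(x - 3)² with b_3 = Δ_3 - h_3(2M_3 + M_4)/6 = -107/28, c_3 = M_3/2 = -15/56, d_3 = (M_4 - M_3)/(6h_3) = 5/56. So p'(4) = -229/56.

-4.0893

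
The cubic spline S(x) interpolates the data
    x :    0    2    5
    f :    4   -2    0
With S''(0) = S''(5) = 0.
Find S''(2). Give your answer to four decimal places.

Let m_i = S''(x_i). Step sizes h_i = 2, 3; slopes of the chords Δ_i = (y_(i+1) - y_i)/h_i = -3, 2/3.
  2·m_0 + 10·m_1 + 3·m_2 = 6(Δ_1 - Δ_0) = 22
Natural end conditions: m_0 = m_2 = 0.
Solving: m_0 = 0, m_1 = 11/5, m_2 = 0.

2.2000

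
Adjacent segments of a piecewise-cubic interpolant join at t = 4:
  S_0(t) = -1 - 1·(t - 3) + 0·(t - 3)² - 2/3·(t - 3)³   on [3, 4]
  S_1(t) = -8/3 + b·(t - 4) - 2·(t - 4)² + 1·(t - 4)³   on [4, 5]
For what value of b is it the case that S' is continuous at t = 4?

-3

S_0'(t) = -1 + 0·(t - 3) - 2·(t - 3)², so S_0'(4) = -3. On the right, S_1'(4) = b, so b = -3.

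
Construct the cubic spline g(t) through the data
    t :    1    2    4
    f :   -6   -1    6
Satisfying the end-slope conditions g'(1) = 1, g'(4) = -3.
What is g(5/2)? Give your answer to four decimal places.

2.3203

Put M_i = g'' at the i-th knot. Here h = (1, 2) and Δ = (5, 7/2), so the interior equations h_(i-1)·M_(i-1) + 2(h_(i-1)+h_i)·M_i + h_i·M_(i+1) = 6(Δ_i − Δ_(i-1)) read
  1·M_0 + 6·M_1 + 2·M_2 = 6(Δ_1 - Δ_0) = -9
Clamped end conditions give two more equations: 2h_0·M_0 + h_0·M_1 = 6(Δ_0 - g'(1)) = 24 and h_1·M_1 + 2h_1·M_2 = 6(g'(4) - Δ_1) = -39.
Solving: M_0 = 73/6, M_1 = -1/3, M_2 = -115/12.
On [2, 4], g(t) = -1 + 83/12·(t - 2) - 1/6·(t - 2)² - 37/48·(t - 2)³.
With (t - 2) = 1/2: g(5/2) = 297/128.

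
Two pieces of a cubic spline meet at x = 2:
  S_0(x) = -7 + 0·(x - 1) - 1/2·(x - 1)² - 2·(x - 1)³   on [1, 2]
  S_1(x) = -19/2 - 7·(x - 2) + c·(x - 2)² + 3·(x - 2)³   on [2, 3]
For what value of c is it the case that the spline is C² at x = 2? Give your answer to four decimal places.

-6.5000

S_0''(x) = -1 - 12·(x - 1), so S_0''(2) = -13. On the right, S_1''(2) = 2c, so c = -13/2.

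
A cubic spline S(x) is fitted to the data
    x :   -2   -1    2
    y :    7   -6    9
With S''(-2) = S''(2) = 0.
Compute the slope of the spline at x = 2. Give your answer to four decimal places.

11.7500

Put M_i = S'' at the i-th knot. Here h = (1, 3) and Δ = (-13, 5), so the interior equations h_(i-1)·M_(i-1) + 2(h_(i-1)+h_i)·M_i + h_i·M_(i+1) = 6(Δ_i − Δ_(i-1)) read
  1·M_0 + 8·M_1 + 3·M_2 = 6(Δ_1 - Δ_0) = 108
Natural end conditions: M_0 = M_2 = 0.
Hence M_0 = 0, M_1 = 27/2, M_2 = 0.
On [-1, 2], S'(x) = b_1 + 2c_1·(x + 1) + 3d_1·(x + 1)² with b_1 = Δ_1 - h_1(2M_1 + M_2)/6 = -17/2, c_1 = M_1/2 = 27/4, d_1 = (M_2 - M_1)/(6h_1) = -3/4. So S'(2) = 47/4.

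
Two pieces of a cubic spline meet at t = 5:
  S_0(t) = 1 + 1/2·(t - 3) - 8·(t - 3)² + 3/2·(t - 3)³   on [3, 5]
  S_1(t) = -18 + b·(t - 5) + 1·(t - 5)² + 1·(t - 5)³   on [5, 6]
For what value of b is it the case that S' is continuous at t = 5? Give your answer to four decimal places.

-13.5000

S_0'(t) = 1/2 - 16·(t - 3) + 9/2·(t - 3)², so S_0'(5) = -27/2. On the right, S_1'(5) = b, so b = -27/2.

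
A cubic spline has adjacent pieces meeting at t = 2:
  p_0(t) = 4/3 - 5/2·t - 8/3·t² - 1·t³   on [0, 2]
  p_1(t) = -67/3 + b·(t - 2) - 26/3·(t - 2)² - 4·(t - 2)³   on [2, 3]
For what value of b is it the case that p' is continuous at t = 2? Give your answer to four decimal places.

p_0'(t) = -5/2 - 16/3·t - 3·t², so p_0'(2) = -151/6. On the right, p_1'(2) = b, so b = -151/6.

-25.1667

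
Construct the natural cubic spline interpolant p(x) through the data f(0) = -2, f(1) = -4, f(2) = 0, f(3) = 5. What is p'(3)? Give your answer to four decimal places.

Write M_i for p''(x_i). With h_i = 1, 1, 1 and divided differences Δ_i = -2, 4, 5, the continuity of p' gives the tridiagonal system
  1·M_0 + 4·M_1 + 1·M_2 = 6(Δ_1 - Δ_0) = 36
  1·M_1 + 4·M_2 + 1·M_3 = 6(Δ_2 - Δ_1) = 6
Natural end conditions: M_0 = M_3 = 0.
Solving: M_0 = 0, M_1 = 46/5, M_2 = -4/5, M_3 = 0.
On [2, 3], p'(x) = b_2 + 2c_2·(x - 2) + 3d_2·(x - 2)² with b_2 = Δ_2 - h_2(2M_2 + M_3)/6 = 79/15, c_2 = M_2/2 = -2/5, d_2 = (M_3 - M_2)/(6h_2) = 2/15. So p'(3) = 73/15.

4.8667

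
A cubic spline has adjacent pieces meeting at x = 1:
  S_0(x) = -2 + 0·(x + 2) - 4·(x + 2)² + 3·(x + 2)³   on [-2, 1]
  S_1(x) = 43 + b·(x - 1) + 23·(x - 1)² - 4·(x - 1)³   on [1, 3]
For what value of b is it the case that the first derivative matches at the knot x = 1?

57

S_0'(x) = 0 - 8·(x + 2) + 9·(x + 2)², so S_0'(1) = 57. On the right, S_1'(1) = b, so b = 57.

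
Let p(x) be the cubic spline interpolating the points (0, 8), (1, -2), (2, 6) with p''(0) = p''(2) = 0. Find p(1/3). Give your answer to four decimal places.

3.3333

With M_i denoting the second derivative at x_i, h_i = 1, 1, and Δ_i = (y_(i+1) − y_i)/h_i = -10, 8:
  1·M_0 + 4·M_1 + 1·M_2 = 6(Δ_1 - Δ_0) = 108
Natural end conditions: M_0 = M_2 = 0.
Hence M_0 = 0, M_1 = 27, M_2 = 0.
On [0, 1], p(x) = 8 - 29/2·x + 0·x² + 9/2·x³.
With x = 1/3: p(1/3) = 10/3.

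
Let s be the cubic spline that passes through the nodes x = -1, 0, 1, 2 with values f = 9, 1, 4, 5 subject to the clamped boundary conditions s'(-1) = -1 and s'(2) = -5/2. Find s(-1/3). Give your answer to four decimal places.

Let m_i = s''(x_i). Step sizes h_i = 1, 1, 1; slopes of the chords Δ_i = (y_(i+1) - y_i)/h_i = -8, 3, 1.
  1·m_0 + 4·m_1 + 1·m_2 = 6(Δ_1 - Δ_0) = 66
  1·m_1 + 4·m_2 + 1·m_3 = 6(Δ_2 - Δ_1) = -12
Clamped end conditions give two more equations: 2h_0·m_0 + h_0·m_1 = 6(Δ_0 - s'(-1)) = -42 and h_2·m_2 + 2h_2·m_3 = 6(s'(2) - Δ_2) = -21.
Forward elimination and back-substitution give m_0 = -173/5, m_1 = 136/5, m_2 = -41/5, m_3 = -32/5.
On [-1, 0], s(x) = 9 - 1·(x + 1) - 173/10·(x + 1)² + 103/10·(x + 1)³.
With (x + 1) = 2/3: s(-1/3) = 499/135.

3.6963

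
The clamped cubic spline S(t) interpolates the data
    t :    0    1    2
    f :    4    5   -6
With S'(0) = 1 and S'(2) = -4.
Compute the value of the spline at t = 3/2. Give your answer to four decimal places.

Let M_i = S''(x_i). Step sizes h_i = 1, 1; slopes of the chords Δ_i = (y_(i+1) - y_i)/h_i = 1, -11.
  1·M_0 + 4·M_1 + 1·M_2 = 6(Δ_1 - Δ_0) = -72
Clamped end conditions give two more equations: 2h_0·M_0 + h_0·M_1 = 6(Δ_0 - S'(0)) = 0 and h_1·M_1 + 2h_1·M_2 = 6(S'(2) - Δ_1) = 42.
Solving the tridiagonal system: M_0 = 31/2, M_1 = -31, M_2 = 73/2.
On [1, 2], S(t) = 5 - 27/4·(t - 1) - 31/2·(t - 1)² + 45/4·(t - 1)³.
With (t - 1) = 1/2: S(3/2) = -27/32.

-0.8438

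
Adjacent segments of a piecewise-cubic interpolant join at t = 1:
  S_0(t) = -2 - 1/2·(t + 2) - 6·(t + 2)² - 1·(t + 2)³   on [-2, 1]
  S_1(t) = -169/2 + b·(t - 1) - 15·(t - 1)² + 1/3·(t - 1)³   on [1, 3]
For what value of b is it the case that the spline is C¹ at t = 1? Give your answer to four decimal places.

S_0'(t) = -1/2 - 12·(t + 2) - 3·(t + 2)², so S_0'(1) = -127/2. On the right, S_1'(1) = b, so b = -127/2.

-63.5000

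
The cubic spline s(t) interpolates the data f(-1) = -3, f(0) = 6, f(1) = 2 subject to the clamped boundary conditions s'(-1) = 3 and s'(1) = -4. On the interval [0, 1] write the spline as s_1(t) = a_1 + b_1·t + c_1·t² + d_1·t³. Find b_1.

With σ_i denoting the second derivative at x_i, h_i = 1, 1, and Δ_i = (y_(i+1) − y_i)/h_i = 9, -4:
  1·σ_0 + 4·σ_1 + 1·σ_2 = 6(Δ_1 - Δ_0) = -78
Clamped end conditions give two more equations: 2h_0·σ_0 + h_0·σ_1 = 6(Δ_0 - s'(-1)) = 36 and h_1·σ_1 + 2h_1·σ_2 = 6(s'(1) - Δ_1) = 0.
Solving: σ_0 = 34, σ_1 = -32, σ_2 = 16.
On [0, 1], with s_1(t) = a_1 + b_1·t + c_1·t² + d_1·t³: c_1 = σ_1/2 = -16, d_1 = (σ_2 - σ_1)/(6h_1) = 8, b_1 = Δ_1 - h_1(2σ_1 + σ_2)/6 = 4.

4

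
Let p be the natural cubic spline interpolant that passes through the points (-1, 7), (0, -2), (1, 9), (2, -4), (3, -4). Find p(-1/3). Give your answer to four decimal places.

With M_i denoting the second derivative at x_i, h_i = 1, 1, 1, 1, and Δ_i = (y_(i+1) − y_i)/h_i = -9, 11, -13, 0:
  1·M_0 + 4·M_1 + 1·M_2 = 6(Δ_1 - Δ_0) = 120
  1·M_1 + 4·M_2 + 1·M_3 = 6(Δ_2 - Δ_1) = -144
  1·M_2 + 4·M_3 + 1·M_4 = 6(Δ_3 - Δ_2) = 78
Natural end conditions: M_0 = M_4 = 0.
Solving: M_0 = 0, M_1 = 1227/28, M_2 = -387/7, M_3 = 933/28, M_4 = 0.
On [-1, 0], p(t) = 7 - 913/56·(t + 1) + 0·(t + 1)² + 409/56·(t + 1)³.
With (t + 1) = 2/3: p(-1/3) = -1289/756.

-1.7050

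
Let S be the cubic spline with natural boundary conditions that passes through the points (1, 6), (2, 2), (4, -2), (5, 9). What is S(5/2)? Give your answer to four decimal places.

-0.5938

Write M_i for S''(x_i). With h_i = 1, 2, 1 and divided differences Δ_i = -4, -2, 11, the continuity of S' gives the tridiagonal system
  1·M_0 + 6·M_1 + 2·M_2 = 6(Δ_1 - Δ_0) = 12
  2·M_1 + 6·M_2 + 1·M_3 = 6(Δ_2 - Δ_1) = 78
Natural end conditions: M_0 = M_3 = 0.
Forward elimination and back-substitution give M_0 = 0, M_1 = -21/8, M_2 = 111/8, M_3 = 0.
On [2, 4], S(x) = 2 - 39/8·(x - 2) - 21/16·(x - 2)² + 11/8·(x - 2)³.
With (x - 2) = 1/2: S(5/2) = -19/32.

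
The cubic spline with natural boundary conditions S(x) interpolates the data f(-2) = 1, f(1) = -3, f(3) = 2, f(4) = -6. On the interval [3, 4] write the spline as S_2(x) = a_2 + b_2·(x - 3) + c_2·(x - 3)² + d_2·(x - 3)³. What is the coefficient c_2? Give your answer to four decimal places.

Let M_i = S''(x_i). Step sizes h_i = 3, 2, 1; slopes of the chords Δ_i = (y_(i+1) - y_i)/h_i = -4/3, 5/2, -8.
  3·M_0 + 10·M_1 + 2·M_2 = 6(Δ_1 - Δ_0) = 23
  2·M_1 + 6·M_2 + 1·M_3 = 6(Δ_2 - Δ_1) = -63
Natural end conditions: M_0 = M_3 = 0.
Solving the tridiagonal system: M_0 = 0, M_1 = 33/7, M_2 = -169/14, M_3 = 0.
On [3, 4], with S_2(x) = a_2 + b_2·(x - 3) + c_2·(x - 3)² + d_2·(x - 3)³: c_2 = M_2/2 = -169/28, d_2 = (M_3 - M_2)/(6h_2) = 169/84, b_2 = Δ_2 - h_2(2M_2 + M_3)/6 = -167/42.

-6.0357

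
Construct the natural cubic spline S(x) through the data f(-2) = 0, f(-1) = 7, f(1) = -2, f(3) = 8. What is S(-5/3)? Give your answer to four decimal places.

Write m_i for S''(x_i). With h_i = 1, 2, 2 and divided differences Δ_i = 7, -9/2, 5, the continuity of S' gives the tridiagonal system
  1·m_0 + 6·m_1 + 2·m_2 = 6(Δ_1 - Δ_0) = -69
  2·m_1 + 8·m_2 + 2·m_3 = 6(Δ_2 - Δ_1) = 57
Natural end conditions: m_0 = m_3 = 0.
Forward elimination and back-substitution give m_0 = 0, m_1 = -333/22, m_2 = 120/11, m_3 = 0.
On [-2, -1], S(x) = 0 + 419/44·(x + 2) + 0·(x + 2)² - 111/44·(x + 2)³.
With (x + 2) = 1/3: S(-5/3) = 305/99.

3.0808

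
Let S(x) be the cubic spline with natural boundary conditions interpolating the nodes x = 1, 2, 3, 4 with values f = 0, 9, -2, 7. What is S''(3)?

40

Let M_i = S''(x_i). Step sizes h_i = 1, 1, 1; slopes of the chords Δ_i = (y_(i+1) - y_i)/h_i = 9, -11, 9.
  1·M_0 + 4·M_1 + 1·M_2 = 6(Δ_1 - Δ_0) = -120
  1·M_1 + 4·M_2 + 1·M_3 = 6(Δ_2 - Δ_1) = 120
Natural end conditions: M_0 = M_3 = 0.
Solving the tridiagonal system: M_0 = 0, M_1 = -40, M_2 = 40, M_3 = 0.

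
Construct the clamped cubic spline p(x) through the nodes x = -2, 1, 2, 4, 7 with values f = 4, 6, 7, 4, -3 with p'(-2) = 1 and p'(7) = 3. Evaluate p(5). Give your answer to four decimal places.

Write M_i for p''(x_i). With h_i = 3, 1, 2, 3 and divided differences Δ_i = 2/3, 1, -3/2, -7/3, the continuity of p' gives the tridiagonal system
  3·M_0 + 8·M_1 + 1·M_2 = 6(Δ_1 - Δ_0) = 2
  1·M_1 + 6·M_2 + 2·M_3 = 6(Δ_2 - Δ_1) = -15
  2·M_2 + 10·M_3 + 3·M_4 = 6(Δ_3 - Δ_2) = -5
Clamped end conditions give two more equations: 2h_0·M_0 + h_0·M_1 = 6(Δ_0 - p'(-2)) = -2 and h_3·M_3 + 2h_3·M_4 = 6(p'(7) - Δ_3) = 32.
Hence M_0 = -283/396, M_1 = 151/198, M_2 = -775/396, M_3 = -199/99, M_4 = 1255/198.
On [4, 7], p(x) = 4 - 461/132·(x - 4) - 199/198·(x - 4)² + 551/1188·(x - 4)³.
With (x - 4) = 1: p(5) = -10/297.

-0.0337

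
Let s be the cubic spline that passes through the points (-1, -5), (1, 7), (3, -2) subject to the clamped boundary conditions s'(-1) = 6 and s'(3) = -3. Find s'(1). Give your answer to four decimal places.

Write m_i for s''(x_i). With h_i = 2, 2 and divided differences Δ_i = 6, -9/2, the continuity of s' gives the tridiagonal system
  2·m_0 + 8·m_1 + 2·m_2 = 6(Δ_1 - Δ_0) = -63
Clamped end conditions give two more equations: 2h_0·m_0 + h_0·m_1 = 6(Δ_0 - s'(-1)) = 0 and h_1·m_1 + 2h_1·m_2 = 6(s'(3) - Δ_1) = 9.
Forward elimination and back-substitution give m_0 = 45/8, m_1 = -45/4, m_2 = 63/8.
On [1, 3], s'(t) = b_1 + 2c_1·(t - 1) + 3d_1·(t - 1)² with b_1 = Δ_1 - h_1(2m_1 + m_2)/6 = 3/8, c_1 = m_1/2 = -45/8, d_1 = (m_2 - m_1)/(6h_1) = 51/32. So s'(1) = 3/8.

0.3750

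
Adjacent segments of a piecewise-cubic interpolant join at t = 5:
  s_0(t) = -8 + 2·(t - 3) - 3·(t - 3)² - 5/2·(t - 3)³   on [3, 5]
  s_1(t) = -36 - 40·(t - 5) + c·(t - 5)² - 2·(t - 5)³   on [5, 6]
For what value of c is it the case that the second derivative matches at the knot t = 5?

-18

s_0''(t) = -6 - 15·(t - 3), so s_0''(5) = -36. On the right, s_1''(5) = 2c, so c = -18.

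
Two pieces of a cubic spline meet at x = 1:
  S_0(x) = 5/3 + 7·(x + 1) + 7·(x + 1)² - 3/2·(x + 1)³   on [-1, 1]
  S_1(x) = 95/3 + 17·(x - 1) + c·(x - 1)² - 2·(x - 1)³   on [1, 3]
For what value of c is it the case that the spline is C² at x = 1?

S_0''(x) = 14 - 9·(x + 1), so S_0''(1) = -4. On the right, S_1''(1) = 2c, so c = -2.

-2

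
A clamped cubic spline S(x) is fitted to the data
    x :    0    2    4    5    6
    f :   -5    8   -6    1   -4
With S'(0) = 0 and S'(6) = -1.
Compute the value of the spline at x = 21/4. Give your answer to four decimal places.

Put M_i = S'' at the i-th knot. Here h = (2, 2, 1, 1) and Δ = (13/2, -7, 7, -5), so the interior equations h_(i-1)·M_(i-1) + 2(h_(i-1)+h_i)·M_i + h_i·M_(i+1) = 6(Δ_i − Δ_(i-1)) read
  2·M_0 + 8·M_1 + 2·M_2 = 6(Δ_1 - Δ_0) = -81
  2·M_1 + 6·M_2 + 1·M_3 = 6(Δ_2 - Δ_1) = 84
  1·M_2 + 4·M_3 + 1·M_4 = 6(Δ_3 - Δ_2) = -72
Clamped end conditions give two more equations: 2h_0·M_0 + h_0·M_1 = 6(Δ_0 - S'(0)) = 39 and h_3·M_3 + 2h_3·M_4 = 6(S'(6) - Δ_3) = 24.
Solving the tridiagonal system: M_0 = 1741/84, M_1 = -461/21, M_2 = 319/12, M_3 = -1327/42, M_4 = 2335/84.
On [5, 6], S(x) = 1 + 151/168·(x - 5) - 1327/84·(x - 5)² + 1663/168·(x - 5)³.
With (x - 5) = 1/4: S(21/4) = 1405/3584.

0.3920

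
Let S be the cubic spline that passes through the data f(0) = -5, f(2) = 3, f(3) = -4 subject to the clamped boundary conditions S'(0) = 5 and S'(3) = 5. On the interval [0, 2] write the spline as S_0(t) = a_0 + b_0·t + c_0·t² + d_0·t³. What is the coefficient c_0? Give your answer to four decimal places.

4.7500

Put M_i = S'' at the i-th knot. Here h = (2, 1) and Δ = (4, -7), so the interior equations h_(i-1)·M_(i-1) + 2(h_(i-1)+h_i)·M_i + h_i·M_(i+1) = 6(Δ_i − Δ_(i-1)) read
  2·M_0 + 6·M_1 + 1·M_2 = 6(Δ_1 - Δ_0) = -66
Clamped end conditions give two more equations: 2h_0·M_0 + h_0·M_1 = 6(Δ_0 - S'(0)) = -6 and h_1·M_1 + 2h_1·M_2 = 6(S'(3) - Δ_1) = 72.
Hence M_0 = 19/2, M_1 = -22, M_2 = 47.
On [0, 2], with S_0(t) = a_0 + b_0·t + c_0·t² + d_0·t³: c_0 = M_0/2 = 19/4, d_0 = (M_1 - M_0)/(6h_0) = -21/8, b_0 = Δ_0 - h_0(2M_0 + M_1)/6 = 5.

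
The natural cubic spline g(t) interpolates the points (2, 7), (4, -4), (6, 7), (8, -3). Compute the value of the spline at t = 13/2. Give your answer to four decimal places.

With M_i denoting the second derivative at x_i, h_i = 2, 2, 2, and Δ_i = (y_(i+1) − y_i)/h_i = -11/2, 11/2, -5:
  2·M_0 + 8·M_1 + 2·M_2 = 6(Δ_1 - Δ_0) = 66
  2·M_1 + 8·M_2 + 2·M_3 = 6(Δ_2 - Δ_1) = -63
Natural end conditions: M_0 = M_3 = 0.
Solving: M_0 = 0, M_1 = 109/10, M_2 = -53/5, M_3 = 0.
On [6, 8], g(t) = 7 + 31/15·(t - 6) - 53/10·(t - 6)² + 53/60·(t - 6)³.
With (t - 6) = 1/2: g(13/2) = 1091/160.

6.8188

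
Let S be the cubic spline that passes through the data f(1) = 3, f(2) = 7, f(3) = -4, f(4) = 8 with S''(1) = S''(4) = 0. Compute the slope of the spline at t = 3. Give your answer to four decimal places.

-2.2667

Let M_i = S''(x_i). Step sizes h_i = 1, 1, 1; slopes of the chords Δ_i = (y_(i+1) - y_i)/h_i = 4, -11, 12.
  1·M_0 + 4·M_1 + 1·M_2 = 6(Δ_1 - Δ_0) = -90
  1·M_1 + 4·M_2 + 1·M_3 = 6(Δ_2 - Δ_1) = 138
Natural end conditions: M_0 = M_3 = 0.
Solving: M_0 = 0, M_1 = -166/5, M_2 = 214/5, M_3 = 0.
On [3, 4], S'(t) = b_2 + 2c_2·(t - 3) + 3d_2·(t - 3)² with b_2 = Δ_2 - h_2(2M_2 + M_3)/6 = -34/15, c_2 = M_2/2 = 107/5, d_2 = (M_3 - M_2)/(6h_2) = -107/15. So S'(3) = -34/15.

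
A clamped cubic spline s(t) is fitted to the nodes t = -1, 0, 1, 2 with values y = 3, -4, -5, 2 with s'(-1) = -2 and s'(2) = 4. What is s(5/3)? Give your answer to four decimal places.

-0.0222

Write M_i for s''(x_i). With h_i = 1, 1, 1 and divided differences Δ_i = -7, -1, 7, the continuity of s' gives the tridiagonal system
  1·M_0 + 4·M_1 + 1·M_2 = 6(Δ_1 - Δ_0) = 36
  1·M_1 + 4·M_2 + 1·M_3 = 6(Δ_2 - Δ_1) = 48
Clamped end conditions give two more equations: 2h_0·M_0 + h_0·M_1 = 6(Δ_0 - s'(-1)) = -30 and h_2·M_2 + 2h_2·M_3 = 6(s'(2) - Δ_2) = -18.
Forward elimination and back-substitution give M_0 = -102/5, M_1 = 54/5, M_2 = 66/5, M_3 = -78/5.
On [1, 2], s(t) = -5 + 26/5·(t - 1) + 33/5·(t - 1)² - 24/5·(t - 1)³.
With (t - 1) = 2/3: s(5/3) = -1/45.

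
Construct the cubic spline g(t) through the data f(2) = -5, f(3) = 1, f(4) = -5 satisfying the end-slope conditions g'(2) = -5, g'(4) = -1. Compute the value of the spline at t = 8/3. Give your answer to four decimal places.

-1.1481

With m_i denoting the second derivative at x_i, h_i = 1, 1, and Δ_i = (y_(i+1) − y_i)/h_i = 6, -6:
  1·m_0 + 4·m_1 + 1·m_2 = 6(Δ_1 - Δ_0) = -72
Clamped end conditions give two more equations: 2h_0·m_0 + h_0·m_1 = 6(Δ_0 - g'(2)) = 66 and h_1·m_1 + 2h_1·m_2 = 6(g'(4) - Δ_1) = 30.
Hence m_0 = 53, m_1 = -40, m_2 = 35.
On [2, 3], g(t) = -5 - 5·(t - 2) + 53/2·(t - 2)² - 31/2·(t - 2)³.
With (t - 2) = 2/3: g(8/3) = -31/27.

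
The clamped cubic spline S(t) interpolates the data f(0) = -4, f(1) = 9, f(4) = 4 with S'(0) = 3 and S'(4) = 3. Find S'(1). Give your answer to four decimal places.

With σ_i denoting the second derivative at x_i, h_i = 1, 3, and Δ_i = (y_(i+1) − y_i)/h_i = 13, -5/3:
  1·σ_0 + 8·σ_1 + 3·σ_2 = 6(Δ_1 - Δ_0) = -88
Clamped end conditions give two more equations: 2h_0·σ_0 + h_0·σ_1 = 6(Δ_0 - S'(0)) = 60 and h_1·σ_1 + 2h_1·σ_2 = 6(S'(4) - Δ_1) = 28.
Hence σ_0 = 41, σ_1 = -22, σ_2 = 47/3.
On [1, 4], S'(t) = b_1 + 2c_1·(t - 1) + 3d_1·(t - 1)² with b_1 = Δ_1 - h_1(2σ_1 + σ_2)/6 = 25/2, c_1 = σ_1/2 = -11, d_1 = (σ_2 - σ_1)/(6h_1) = 113/54. So S'(1) = 25/2.

12.5000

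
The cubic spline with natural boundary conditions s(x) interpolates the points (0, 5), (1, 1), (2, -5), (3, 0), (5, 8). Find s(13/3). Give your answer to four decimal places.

6.1740

Write σ_i for s''(x_i). With h_i = 1, 1, 1, 2 and divided differences Δ_i = -4, -6, 5, 4, the continuity of s' gives the tridiagonal system
  1·σ_0 + 4·σ_1 + 1·σ_2 = 6(Δ_1 - Δ_0) = -12
  1·σ_1 + 4·σ_2 + 1·σ_3 = 6(Δ_2 - Δ_1) = 66
  1·σ_2 + 6·σ_3 + 2·σ_4 = 6(Δ_3 - Δ_2) = -6
Natural end conditions: σ_0 = σ_4 = 0.
Solving the tridiagonal system: σ_0 = 0, σ_1 = -339/43, σ_2 = 840/43, σ_3 = -183/43, σ_4 = 0.
On [3, 5], s(x) = 0 + 294/43·(x - 3) - 183/86·(x - 3)² + 61/172·(x - 3)³.
With (x - 3) = 4/3: s(13/3) = 7168/1161.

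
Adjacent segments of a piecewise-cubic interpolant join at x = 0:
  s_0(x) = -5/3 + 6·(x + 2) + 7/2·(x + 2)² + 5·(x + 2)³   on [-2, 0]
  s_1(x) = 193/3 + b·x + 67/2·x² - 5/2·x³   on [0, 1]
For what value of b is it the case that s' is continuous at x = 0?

s_0'(x) = 6 + 7·(x + 2) + 15·(x + 2)², so s_0'(0) = 80. On the right, s_1'(0) = b, so b = 80.

80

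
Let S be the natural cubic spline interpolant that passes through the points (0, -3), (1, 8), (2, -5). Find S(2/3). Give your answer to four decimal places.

With m_i denoting the second derivative at x_i, h_i = 1, 1, and Δ_i = (y_(i+1) − y_i)/h_i = 11, -13:
  1·m_0 + 4·m_1 + 1·m_2 = 6(Δ_1 - Δ_0) = -144
Natural end conditions: m_0 = m_2 = 0.
Hence m_0 = 0, m_1 = -36, m_2 = 0.
On [0, 1], S(x) = -3 + 17·x + 0·x² - 6·x³.
With x = 2/3: S(2/3) = 59/9.

6.5556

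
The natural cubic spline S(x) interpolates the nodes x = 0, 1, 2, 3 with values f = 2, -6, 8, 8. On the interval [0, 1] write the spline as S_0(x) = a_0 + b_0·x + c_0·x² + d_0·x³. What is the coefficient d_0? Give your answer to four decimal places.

6.8000

Write M_i for S''(x_i). With h_i = 1, 1, 1 and divided differences Δ_i = -8, 14, 0, the continuity of S' gives the tridiagonal system
  1·M_0 + 4·M_1 + 1·M_2 = 6(Δ_1 - Δ_0) = 132
  1·M_1 + 4·M_2 + 1·M_3 = 6(Δ_2 - Δ_1) = -84
Natural end conditions: M_0 = M_3 = 0.
Solving the tridiagonal system: M_0 = 0, M_1 = 204/5, M_2 = -156/5, M_3 = 0.
On [0, 1], with S_0(x) = a_0 + b_0·x + c_0·x² + d_0·x³: c_0 = M_0/2 = 0, d_0 = (M_1 - M_0)/(6h_0) = 34/5, b_0 = Δ_0 - h_0(2M_0 + M_1)/6 = -74/5.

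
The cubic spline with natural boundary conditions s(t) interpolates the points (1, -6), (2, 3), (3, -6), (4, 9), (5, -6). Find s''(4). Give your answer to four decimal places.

Let M_i = s''(x_i). Step sizes h_i = 1, 1, 1, 1; slopes of the chords Δ_i = (y_(i+1) - y_i)/h_i = 9, -9, 15, -15.
  1·M_0 + 4·M_1 + 1·M_2 = 6(Δ_1 - Δ_0) = -108
  1·M_1 + 4·M_2 + 1·M_3 = 6(Δ_2 - Δ_1) = 144
  1·M_2 + 4·M_3 + 1·M_4 = 6(Δ_3 - Δ_2) = -180
Natural end conditions: M_0 = M_4 = 0.
Forward elimination and back-substitution give M_0 = 0, M_1 = -297/7, M_2 = 432/7, M_3 = -423/7, M_4 = 0.

-60.4286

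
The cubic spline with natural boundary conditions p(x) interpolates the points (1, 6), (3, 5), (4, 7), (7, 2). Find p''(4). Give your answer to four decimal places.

Let M_i = p''(x_i). Step sizes h_i = 2, 1, 3; slopes of the chords Δ_i = (y_(i+1) - y_i)/h_i = -1/2, 2, -5/3.
  2·M_0 + 6·M_1 + 1·M_2 = 6(Δ_1 - Δ_0) = 15
  1·M_1 + 8·M_2 + 3·M_3 = 6(Δ_2 - Δ_1) = -22
Natural end conditions: M_0 = M_3 = 0.
Hence M_0 = 0, M_1 = 142/47, M_2 = -147/47, M_3 = 0.

-3.1277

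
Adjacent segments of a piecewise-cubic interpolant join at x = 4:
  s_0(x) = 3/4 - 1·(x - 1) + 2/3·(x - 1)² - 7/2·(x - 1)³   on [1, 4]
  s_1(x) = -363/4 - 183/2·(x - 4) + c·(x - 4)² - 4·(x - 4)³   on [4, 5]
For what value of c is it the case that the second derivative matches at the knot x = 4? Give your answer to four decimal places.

s_0''(x) = 4/3 - 21·(x - 1), so s_0''(4) = -185/3. On the right, s_1''(4) = 2c, so c = -185/6.

-30.8333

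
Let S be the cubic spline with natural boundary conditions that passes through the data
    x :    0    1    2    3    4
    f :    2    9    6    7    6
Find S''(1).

Put M_i = S'' at the i-th knot. Here h = (1, 1, 1, 1) and Δ = (7, -3, 1, -1), so the interior equations h_(i-1)·M_(i-1) + 2(h_(i-1)+h_i)·M_i + h_i·M_(i+1) = 6(Δ_i − Δ_(i-1)) read
  1·M_0 + 4·M_1 + 1·M_2 = 6(Δ_1 - Δ_0) = -60
  1·M_1 + 4·M_2 + 1·M_3 = 6(Δ_2 - Δ_1) = 24
  1·M_2 + 4·M_3 + 1·M_4 = 6(Δ_3 - Δ_2) = -12
Natural end conditions: M_0 = M_4 = 0.
Hence M_0 = 0, M_1 = -18, M_2 = 12, M_3 = -6, M_4 = 0.

-18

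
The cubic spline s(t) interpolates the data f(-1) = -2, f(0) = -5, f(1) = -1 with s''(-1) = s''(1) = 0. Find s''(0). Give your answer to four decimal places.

With m_i denoting the second derivative at x_i, h_i = 1, 1, and Δ_i = (y_(i+1) − y_i)/h_i = -3, 4:
  1·m_0 + 4·m_1 + 1·m_2 = 6(Δ_1 - Δ_0) = 42
Natural end conditions: m_0 = m_2 = 0.
Forward elimination and back-substitution give m_0 = 0, m_1 = 21/2, m_2 = 0.

10.5000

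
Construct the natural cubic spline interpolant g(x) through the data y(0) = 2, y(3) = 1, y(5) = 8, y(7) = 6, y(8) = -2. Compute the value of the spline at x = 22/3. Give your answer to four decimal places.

With M_i denoting the second derivative at x_i, h_i = 3, 2, 2, 1, and Δ_i = (y_(i+1) − y_i)/h_i = -1/3, 7/2, -1, -8:
  3·M_0 + 10·M_1 + 2·M_2 = 6(Δ_1 - Δ_0) = 23
  2·M_1 + 8·M_2 + 2·M_3 = 6(Δ_2 - Δ_1) = -27
  2·M_2 + 6·M_3 + 1·M_4 = 6(Δ_3 - Δ_2) = -42
Natural end conditions: M_0 = M_4 = 0.
Hence M_0 = 0, M_1 = 73/26, M_2 = -33/13, M_3 = -80/13, M_4 = 0.
On [7, 8], g(x) = 6 - 232/39·(x - 7) - 40/13·(x - 7)² + 40/39·(x - 7)³.
With (x - 7) = 1/3: g(22/3) = 3910/1053.

3.7132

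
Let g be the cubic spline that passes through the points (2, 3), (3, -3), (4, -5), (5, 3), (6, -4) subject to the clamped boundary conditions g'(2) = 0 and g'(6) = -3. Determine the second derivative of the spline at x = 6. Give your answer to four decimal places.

29.7857

With m_i denoting the second derivative at x_i, h_i = 1, 1, 1, 1, and Δ_i = (y_(i+1) − y_i)/h_i = -6, -2, 8, -7:
  1·m_0 + 4·m_1 + 1·m_2 = 6(Δ_1 - Δ_0) = 24
  1·m_1 + 4·m_2 + 1·m_3 = 6(Δ_2 - Δ_1) = 60
  1·m_2 + 4·m_3 + 1·m_4 = 6(Δ_3 - Δ_2) = -90
Clamped end conditions give two more equations: 2h_0·m_0 + h_0·m_1 = 6(Δ_0 - g'(2)) = -36 and h_3·m_3 + 2h_3·m_4 = 6(g'(6) - Δ_3) = 24.
Hence m_0 = -291/14, m_1 = 39/7, m_2 = 45/2, m_3 = -249/7, m_4 = 417/14.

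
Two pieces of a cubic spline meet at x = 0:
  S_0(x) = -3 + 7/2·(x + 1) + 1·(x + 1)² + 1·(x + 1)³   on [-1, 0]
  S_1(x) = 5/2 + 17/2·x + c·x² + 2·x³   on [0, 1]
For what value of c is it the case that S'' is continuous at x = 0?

S_0''(x) = 2 + 6·(x + 1), so S_0''(0) = 8. On the right, S_1''(0) = 2c, so c = 4.

4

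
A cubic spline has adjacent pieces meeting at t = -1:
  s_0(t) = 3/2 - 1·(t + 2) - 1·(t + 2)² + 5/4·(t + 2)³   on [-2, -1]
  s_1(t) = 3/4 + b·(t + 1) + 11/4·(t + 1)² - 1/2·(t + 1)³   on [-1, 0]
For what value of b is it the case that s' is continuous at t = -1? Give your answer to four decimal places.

0.7500

s_0'(t) = -1 - 2·(t + 2) + 15/4·(t + 2)², so s_0'(-1) = 3/4. On the right, s_1'(-1) = b, so b = 3/4.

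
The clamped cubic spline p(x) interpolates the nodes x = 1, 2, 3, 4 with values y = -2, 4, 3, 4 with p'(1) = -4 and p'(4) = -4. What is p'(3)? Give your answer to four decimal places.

-0.2000

Write M_i for p''(x_i). With h_i = 1, 1, 1 and divided differences Δ_i = 6, -1, 1, the continuity of p' gives the tridiagonal system
  1·M_0 + 4·M_1 + 1·M_2 = 6(Δ_1 - Δ_0) = -42
  1·M_1 + 4·M_2 + 1·M_3 = 6(Δ_2 - Δ_1) = 12
Clamped end conditions give two more equations: 2h_0·M_0 + h_0·M_1 = 6(Δ_0 - p'(1)) = 60 and h_2·M_2 + 2h_2·M_3 = 6(p'(4) - Δ_2) = -30.
Solving: M_0 = 212/5, M_1 = -124/5, M_2 = 74/5, M_3 = -112/5.
On [3, 4], p'(x) = b_2 + 2c_2·(x - 3) + 3d_2·(x - 3)² with b_2 = Δ_2 - h_2(2M_2 + M_3)/6 = -1/5, c_2 = M_2/2 = 37/5, d_2 = (M_3 - M_2)/(6h_2) = -31/5. So p'(3) = -1/5.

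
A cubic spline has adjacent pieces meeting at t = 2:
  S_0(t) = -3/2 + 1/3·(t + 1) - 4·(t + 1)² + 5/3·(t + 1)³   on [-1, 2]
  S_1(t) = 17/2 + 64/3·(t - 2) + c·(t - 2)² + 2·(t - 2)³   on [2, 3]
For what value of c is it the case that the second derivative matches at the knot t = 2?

S_0''(t) = -8 + 10·(t + 1), so S_0''(2) = 22. On the right, S_1''(2) = 2c, so c = 11.

11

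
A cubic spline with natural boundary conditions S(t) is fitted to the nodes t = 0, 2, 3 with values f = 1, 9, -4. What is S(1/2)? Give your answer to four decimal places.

With m_i denoting the second derivative at x_i, h_i = 2, 1, and Δ_i = (y_(i+1) − y_i)/h_i = 4, -13:
  2·m_0 + 6·m_1 + 1·m_2 = 6(Δ_1 - Δ_0) = -102
Natural end conditions: m_0 = m_2 = 0.
Solving: m_0 = 0, m_1 = -17, m_2 = 0.
On [0, 2], S(t) = 1 + 29/3·t + 0·t² - 17/12·t³.
With t = 1/2: S(1/2) = 181/32.

5.6563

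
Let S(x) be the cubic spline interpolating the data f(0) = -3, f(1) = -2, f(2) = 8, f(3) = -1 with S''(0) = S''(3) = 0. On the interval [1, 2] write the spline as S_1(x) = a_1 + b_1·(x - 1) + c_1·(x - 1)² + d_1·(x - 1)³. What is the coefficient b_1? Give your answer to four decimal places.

8.3333

Put M_i = S'' at the i-th knot. Here h = (1, 1, 1) and Δ = (1, 10, -9), so the interior equations h_(i-1)·M_(i-1) + 2(h_(i-1)+h_i)·M_i + h_i·M_(i+1) = 6(Δ_i − Δ_(i-1)) read
  1·M_0 + 4·M_1 + 1·M_2 = 6(Δ_1 - Δ_0) = 54
  1·M_1 + 4·M_2 + 1·M_3 = 6(Δ_2 - Δ_1) = -114
Natural end conditions: M_0 = M_3 = 0.
Solving: M_0 = 0, M_1 = 22, M_2 = -34, M_3 = 0.
On [1, 2], with S_1(x) = a_1 + b_1·(x - 1) + c_1·(x - 1)² + d_1·(x - 1)³: c_1 = M_1/2 = 11, d_1 = (M_2 - M_1)/(6h_1) = -28/3, b_1 = Δ_1 - h_1(2M_1 + M_2)/6 = 25/3.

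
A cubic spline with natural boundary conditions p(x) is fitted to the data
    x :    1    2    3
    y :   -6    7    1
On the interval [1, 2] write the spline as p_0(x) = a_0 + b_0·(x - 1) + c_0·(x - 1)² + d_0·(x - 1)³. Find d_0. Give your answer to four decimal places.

-4.7500

With M_i denoting the second derivative at x_i, h_i = 1, 1, and Δ_i = (y_(i+1) − y_i)/h_i = 13, -6:
  1·M_0 + 4·M_1 + 1·M_2 = 6(Δ_1 - Δ_0) = -114
Natural end conditions: M_0 = M_2 = 0.
Forward elimination and back-substitution give M_0 = 0, M_1 = -57/2, M_2 = 0.
On [1, 2], with p_0(x) = a_0 + b_0·(x - 1) + c_0·(x - 1)² + d_0·(x - 1)³: c_0 = M_0/2 = 0, d_0 = (M_1 - M_0)/(6h_0) = -19/4, b_0 = Δ_0 - h_0(2M_0 + M_1)/6 = 71/4.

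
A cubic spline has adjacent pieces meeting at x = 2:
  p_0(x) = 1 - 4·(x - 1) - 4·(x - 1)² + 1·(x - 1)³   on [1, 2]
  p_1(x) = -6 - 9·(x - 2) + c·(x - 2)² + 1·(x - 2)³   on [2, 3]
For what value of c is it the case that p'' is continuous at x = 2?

-1

p_0''(x) = -8 + 6·(x - 1), so p_0''(2) = -2. On the right, p_1''(2) = 2c, so c = -1.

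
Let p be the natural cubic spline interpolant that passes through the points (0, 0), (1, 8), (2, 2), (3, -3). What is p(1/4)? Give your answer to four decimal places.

2.8906

Let m_i = p''(x_i). Step sizes h_i = 1, 1, 1; slopes of the chords Δ_i = (y_(i+1) - y_i)/h_i = 8, -6, -5.
  1·m_0 + 4·m_1 + 1·m_2 = 6(Δ_1 - Δ_0) = -84
  1·m_1 + 4·m_2 + 1·m_3 = 6(Δ_2 - Δ_1) = 6
Natural end conditions: m_0 = m_3 = 0.
Forward elimination and back-substitution give m_0 = 0, m_1 = -114/5, m_2 = 36/5, m_3 = 0.
On [0, 1], p(t) = 0 + 59/5·t + 0·t² - 19/5·t³.
With t = 1/4: p(1/4) = 185/64.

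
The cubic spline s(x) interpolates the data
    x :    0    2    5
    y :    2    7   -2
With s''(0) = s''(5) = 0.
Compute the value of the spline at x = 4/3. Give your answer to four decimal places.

6.1481

With M_i denoting the second derivative at x_i, h_i = 2, 3, and Δ_i = (y_(i+1) − y_i)/h_i = 5/2, -3:
  2·M_0 + 10·M_1 + 3·M_2 = 6(Δ_1 - Δ_0) = -33
Natural end conditions: M_0 = M_2 = 0.
Forward elimination and back-substitution give M_0 = 0, M_1 = -33/10, M_2 = 0.
On [0, 2], s(x) = 2 + 18/5·x + 0·x² - 11/40·x³.
With x = 4/3: s(4/3) = 166/27.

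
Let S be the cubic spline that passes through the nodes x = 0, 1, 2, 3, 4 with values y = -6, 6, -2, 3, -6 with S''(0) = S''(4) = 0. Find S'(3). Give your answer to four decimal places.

Let σ_i = S''(x_i). Step sizes h_i = 1, 1, 1, 1; slopes of the chords Δ_i = (y_(i+1) - y_i)/h_i = 12, -8, 5, -9.
  1·σ_0 + 4·σ_1 + 1·σ_2 = 6(Δ_1 - Δ_0) = -120
  1·σ_1 + 4·σ_2 + 1·σ_3 = 6(Δ_2 - Δ_1) = 78
  1·σ_2 + 4·σ_3 + 1·σ_4 = 6(Δ_3 - Δ_2) = -84
Natural end conditions: σ_0 = σ_4 = 0.
Hence σ_0 = 0, σ_1 = -549/14, σ_2 = 258/7, σ_3 = -423/14, σ_4 = 0.
On [3, 4], S'(x) = b_3 + 2c_3·(x - 3) + 3d_3·(x - 3)² with b_3 = Δ_3 - h_3(2σ_3 + σ_4)/6 = 15/14, c_3 = σ_3/2 = -423/28, d_3 = (σ_4 - σ_3)/(6h_3) = 141/28. So S'(3) = 15/14.

1.0714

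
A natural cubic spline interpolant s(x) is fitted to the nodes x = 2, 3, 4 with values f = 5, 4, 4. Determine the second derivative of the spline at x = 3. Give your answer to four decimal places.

1.5000

Put M_i = s'' at the i-th knot. Here h = (1, 1) and Δ = (-1, 0), so the interior equations h_(i-1)·M_(i-1) + 2(h_(i-1)+h_i)·M_i + h_i·M_(i+1) = 6(Δ_i − Δ_(i-1)) read
  1·M_0 + 4·M_1 + 1·M_2 = 6(Δ_1 - Δ_0) = 6
Natural end conditions: M_0 = M_2 = 0.
Hence M_0 = 0, M_1 = 3/2, M_2 = 0.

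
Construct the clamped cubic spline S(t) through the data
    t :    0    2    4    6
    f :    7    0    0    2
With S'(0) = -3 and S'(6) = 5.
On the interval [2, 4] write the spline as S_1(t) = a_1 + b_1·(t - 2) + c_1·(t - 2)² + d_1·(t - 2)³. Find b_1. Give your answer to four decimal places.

Write M_i for S''(x_i). With h_i = 2, 2, 2 and divided differences Δ_i = -7/2, 0, 1, the continuity of S' gives the tridiagonal system
  2·M_0 + 8·M_1 + 2·M_2 = 6(Δ_1 - Δ_0) = 21
  2·M_1 + 8·M_2 + 2·M_3 = 6(Δ_2 - Δ_1) = 6
Clamped end conditions give two more equations: 2h_0·M_0 + h_0·M_1 = 6(Δ_0 - S'(0)) = -3 and h_2·M_2 + 2h_2·M_3 = 6(S'(6) - Δ_2) = 24.
Solving: M_0 = -79/30, M_1 = 113/30, M_2 = -29/15, M_3 = 209/30.
On [2, 4], with S_1(t) = a_1 + b_1·(t - 2) + c_1·(t - 2)² + d_1·(t - 2)³: c_1 = M_1/2 = 113/60, d_1 = (M_2 - M_1)/(6h_1) = -19/40, b_1 = Δ_1 - h_1(2M_1 + M_2)/6 = -28/15.

-1.8667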